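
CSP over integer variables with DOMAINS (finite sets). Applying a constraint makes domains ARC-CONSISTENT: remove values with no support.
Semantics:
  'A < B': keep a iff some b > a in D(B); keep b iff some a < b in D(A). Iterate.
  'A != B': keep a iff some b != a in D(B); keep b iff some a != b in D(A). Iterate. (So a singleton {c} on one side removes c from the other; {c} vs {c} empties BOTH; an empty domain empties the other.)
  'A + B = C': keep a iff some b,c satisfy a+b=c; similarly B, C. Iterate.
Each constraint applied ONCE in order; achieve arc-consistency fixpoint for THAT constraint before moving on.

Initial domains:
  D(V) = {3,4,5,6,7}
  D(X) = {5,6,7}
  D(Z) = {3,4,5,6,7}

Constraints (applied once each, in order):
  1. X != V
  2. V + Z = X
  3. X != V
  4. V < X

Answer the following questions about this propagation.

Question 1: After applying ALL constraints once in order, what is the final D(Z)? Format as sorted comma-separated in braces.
Constraint 1 (X != V) on D(X)={5,6,7} D(V)={3,4,5,6,7}: no change
Constraint 2 (V + Z = X) on D(V)={3,4,5,6,7} D(Z)={3,4,5,6,7} D(X)={5,6,7}: V {3,4,5,6,7}->{3,4}; Z {3,4,5,6,7}->{3,4}; X {5,6,7}->{6,7}
Constraint 3 (X != V) on D(X)={6,7} D(V)={3,4}: no change
Constraint 4 (V < X) on D(V)={3,4} D(X)={6,7}: no change
So after all 4 constraints: D(Z) = {3,4}

Answer: {3,4}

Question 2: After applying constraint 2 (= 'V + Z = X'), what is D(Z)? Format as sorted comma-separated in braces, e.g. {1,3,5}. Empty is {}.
Constraint 1 (X != V) on D(X)={5,6,7} D(V)={3,4,5,6,7}: no change
Constraint 2 (V + Z = X) on D(V)={3,4,5,6,7} D(Z)={3,4,5,6,7} D(X)={5,6,7}: V {3,4,5,6,7}->{3,4}; Z {3,4,5,6,7}->{3,4}; X {5,6,7}->{6,7}
So after constraint 2: D(Z) = {3,4}

Answer: {3,4}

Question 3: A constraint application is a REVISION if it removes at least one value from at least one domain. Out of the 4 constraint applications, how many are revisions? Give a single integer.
Constraint 1 (X != V) on D(X)={5,6,7} D(V)={3,4,5,6,7}: no change => not a revision
Constraint 2 (V + Z = X) on D(V)={3,4,5,6,7} D(Z)={3,4,5,6,7} D(X)={5,6,7}: V {3,4,5,6,7}->{3,4}; Z {3,4,5,6,7}->{3,4}; X {5,6,7}->{6,7} => REVISION
Constraint 3 (X != V) on D(X)={6,7} D(V)={3,4}: no change => not a revision
Constraint 4 (V < X) on D(V)={3,4} D(X)={6,7}: no change => not a revision
Total revisions = 1

Answer: 1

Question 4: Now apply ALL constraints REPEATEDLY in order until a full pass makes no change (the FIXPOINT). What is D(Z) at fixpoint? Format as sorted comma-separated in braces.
Answer: {3,4}

Derivation:
pass 0 (initial): D(Z)={3,4,5,6,7}
pass 1: V {3,4,5,6,7}->{3,4}; X {5,6,7}->{6,7}; Z {3,4,5,6,7}->{3,4}
pass 2: no change
Fixpoint after 2 passes: D(Z) = {3,4}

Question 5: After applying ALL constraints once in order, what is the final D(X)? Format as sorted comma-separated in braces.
Constraint 1 (X != V) on D(X)={5,6,7} D(V)={3,4,5,6,7}: no change
Constraint 2 (V + Z = X) on D(V)={3,4,5,6,7} D(Z)={3,4,5,6,7} D(X)={5,6,7}: V {3,4,5,6,7}->{3,4}; Z {3,4,5,6,7}->{3,4}; X {5,6,7}->{6,7}
Constraint 3 (X != V) on D(X)={6,7} D(V)={3,4}: no change
Constraint 4 (V < X) on D(V)={3,4} D(X)={6,7}: no change
So after all 4 constraints: D(X) = {6,7}

Answer: {6,7}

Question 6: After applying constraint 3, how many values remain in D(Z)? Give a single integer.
Answer: 2

Derivation:
Constraint 1 (X != V) on D(X)={5,6,7} D(V)={3,4,5,6,7}: no change
Constraint 2 (V + Z = X) on D(V)={3,4,5,6,7} D(Z)={3,4,5,6,7} D(X)={5,6,7}: V {3,4,5,6,7}->{3,4}; Z {3,4,5,6,7}->{3,4}; X {5,6,7}->{6,7}
Constraint 3 (X != V) on D(X)={6,7} D(V)={3,4}: no change
So after constraint 3: D(Z)={3,4}, size = 2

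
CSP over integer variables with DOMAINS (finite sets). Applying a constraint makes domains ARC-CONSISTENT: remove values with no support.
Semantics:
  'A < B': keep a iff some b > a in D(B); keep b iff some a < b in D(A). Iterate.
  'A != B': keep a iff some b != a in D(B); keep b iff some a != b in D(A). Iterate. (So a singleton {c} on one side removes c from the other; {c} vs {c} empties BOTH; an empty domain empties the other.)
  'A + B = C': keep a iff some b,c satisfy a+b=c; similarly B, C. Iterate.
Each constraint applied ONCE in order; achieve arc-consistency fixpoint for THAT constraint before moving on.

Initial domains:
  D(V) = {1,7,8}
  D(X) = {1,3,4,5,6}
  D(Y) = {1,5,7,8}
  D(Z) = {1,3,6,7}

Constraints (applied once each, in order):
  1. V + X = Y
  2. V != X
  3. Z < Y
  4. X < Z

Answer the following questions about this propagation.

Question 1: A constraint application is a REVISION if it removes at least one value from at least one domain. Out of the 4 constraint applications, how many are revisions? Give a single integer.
Answer: 2

Derivation:
Constraint 1 (V + X = Y) on D(V)={1,7,8} D(X)={1,3,4,5,6} D(Y)={1,5,7,8}: V {1,7,8}->{1,7}; X {1,3,4,5,6}->{1,4,6}; Y {1,5,7,8}->{5,7,8} => REVISION
Constraint 2 (V != X) on D(V)={1,7} D(X)={1,4,6}: no change => not a revision
Constraint 3 (Z < Y) on D(Z)={1,3,6,7} D(Y)={5,7,8}: no change => not a revision
Constraint 4 (X < Z) on D(X)={1,4,6} D(Z)={1,3,6,7}: Z {1,3,6,7}->{3,6,7} => REVISION
Total revisions = 2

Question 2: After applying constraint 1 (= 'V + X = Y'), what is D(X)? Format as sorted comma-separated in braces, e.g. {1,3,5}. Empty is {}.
Answer: {1,4,6}

Derivation:
Constraint 1 (V + X = Y) on D(V)={1,7,8} D(X)={1,3,4,5,6} D(Y)={1,5,7,8}: V {1,7,8}->{1,7}; X {1,3,4,5,6}->{1,4,6}; Y {1,5,7,8}->{5,7,8}
So after constraint 1: D(X) = {1,4,6}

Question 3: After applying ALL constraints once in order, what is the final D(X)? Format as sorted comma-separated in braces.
Constraint 1 (V + X = Y) on D(V)={1,7,8} D(X)={1,3,4,5,6} D(Y)={1,5,7,8}: V {1,7,8}->{1,7}; X {1,3,4,5,6}->{1,4,6}; Y {1,5,7,8}->{5,7,8}
Constraint 2 (V != X) on D(V)={1,7} D(X)={1,4,6}: no change
Constraint 3 (Z < Y) on D(Z)={1,3,6,7} D(Y)={5,7,8}: no change
Constraint 4 (X < Z) on D(X)={1,4,6} D(Z)={1,3,6,7}: Z {1,3,6,7}->{3,6,7}
So after all 4 constraints: D(X) = {1,4,6}

Answer: {1,4,6}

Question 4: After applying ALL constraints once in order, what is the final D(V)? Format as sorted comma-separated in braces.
Answer: {1,7}

Derivation:
Constraint 1 (V + X = Y) on D(V)={1,7,8} D(X)={1,3,4,5,6} D(Y)={1,5,7,8}: V {1,7,8}->{1,7}; X {1,3,4,5,6}->{1,4,6}; Y {1,5,7,8}->{5,7,8}
Constraint 2 (V != X) on D(V)={1,7} D(X)={1,4,6}: no change
Constraint 3 (Z < Y) on D(Z)={1,3,6,7} D(Y)={5,7,8}: no change
Constraint 4 (X < Z) on D(X)={1,4,6} D(Z)={1,3,6,7}: Z {1,3,6,7}->{3,6,7}
So after all 4 constraints: D(V) = {1,7}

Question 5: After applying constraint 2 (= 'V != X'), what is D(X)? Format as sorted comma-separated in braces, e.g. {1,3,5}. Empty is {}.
Answer: {1,4,6}

Derivation:
Constraint 1 (V + X = Y) on D(V)={1,7,8} D(X)={1,3,4,5,6} D(Y)={1,5,7,8}: V {1,7,8}->{1,7}; X {1,3,4,5,6}->{1,4,6}; Y {1,5,7,8}->{5,7,8}
Constraint 2 (V != X) on D(V)={1,7} D(X)={1,4,6}: no change
So after constraint 2: D(X) = {1,4,6}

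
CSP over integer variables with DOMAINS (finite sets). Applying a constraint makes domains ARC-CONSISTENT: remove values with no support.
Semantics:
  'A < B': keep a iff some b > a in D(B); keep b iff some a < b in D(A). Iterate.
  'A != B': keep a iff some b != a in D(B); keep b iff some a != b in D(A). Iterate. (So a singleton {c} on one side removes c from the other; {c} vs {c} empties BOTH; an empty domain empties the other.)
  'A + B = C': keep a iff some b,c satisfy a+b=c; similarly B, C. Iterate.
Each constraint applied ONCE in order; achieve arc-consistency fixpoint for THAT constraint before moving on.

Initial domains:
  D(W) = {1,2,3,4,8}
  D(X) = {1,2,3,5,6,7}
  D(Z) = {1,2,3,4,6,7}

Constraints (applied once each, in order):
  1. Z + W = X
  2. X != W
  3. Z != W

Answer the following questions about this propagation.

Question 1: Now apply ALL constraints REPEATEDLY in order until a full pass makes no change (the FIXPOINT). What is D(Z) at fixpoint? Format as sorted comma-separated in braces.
pass 0 (initial): D(Z)={1,2,3,4,6,7}
pass 1: W {1,2,3,4,8}->{1,2,3,4}; X {1,2,3,5,6,7}->{2,3,5,6,7}; Z {1,2,3,4,6,7}->{1,2,3,4,6}
pass 2: no change
Fixpoint after 2 passes: D(Z) = {1,2,3,4,6}

Answer: {1,2,3,4,6}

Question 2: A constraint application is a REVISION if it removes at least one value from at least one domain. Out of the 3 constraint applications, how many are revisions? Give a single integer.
Answer: 1

Derivation:
Constraint 1 (Z + W = X) on D(Z)={1,2,3,4,6,7} D(W)={1,2,3,4,8} D(X)={1,2,3,5,6,7}: Z {1,2,3,4,6,7}->{1,2,3,4,6}; W {1,2,3,4,8}->{1,2,3,4}; X {1,2,3,5,6,7}->{2,3,5,6,7} => REVISION
Constraint 2 (X != W) on D(X)={2,3,5,6,7} D(W)={1,2,3,4}: no change => not a revision
Constraint 3 (Z != W) on D(Z)={1,2,3,4,6} D(W)={1,2,3,4}: no change => not a revision
Total revisions = 1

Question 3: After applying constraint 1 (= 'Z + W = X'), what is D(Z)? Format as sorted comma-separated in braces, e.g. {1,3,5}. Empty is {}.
Constraint 1 (Z + W = X) on D(Z)={1,2,3,4,6,7} D(W)={1,2,3,4,8} D(X)={1,2,3,5,6,7}: Z {1,2,3,4,6,7}->{1,2,3,4,6}; W {1,2,3,4,8}->{1,2,3,4}; X {1,2,3,5,6,7}->{2,3,5,6,7}
So after constraint 1: D(Z) = {1,2,3,4,6}

Answer: {1,2,3,4,6}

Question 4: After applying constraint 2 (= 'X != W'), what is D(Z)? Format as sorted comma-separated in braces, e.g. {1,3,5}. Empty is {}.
Answer: {1,2,3,4,6}

Derivation:
Constraint 1 (Z + W = X) on D(Z)={1,2,3,4,6,7} D(W)={1,2,3,4,8} D(X)={1,2,3,5,6,7}: Z {1,2,3,4,6,7}->{1,2,3,4,6}; W {1,2,3,4,8}->{1,2,3,4}; X {1,2,3,5,6,7}->{2,3,5,6,7}
Constraint 2 (X != W) on D(X)={2,3,5,6,7} D(W)={1,2,3,4}: no change
So after constraint 2: D(Z) = {1,2,3,4,6}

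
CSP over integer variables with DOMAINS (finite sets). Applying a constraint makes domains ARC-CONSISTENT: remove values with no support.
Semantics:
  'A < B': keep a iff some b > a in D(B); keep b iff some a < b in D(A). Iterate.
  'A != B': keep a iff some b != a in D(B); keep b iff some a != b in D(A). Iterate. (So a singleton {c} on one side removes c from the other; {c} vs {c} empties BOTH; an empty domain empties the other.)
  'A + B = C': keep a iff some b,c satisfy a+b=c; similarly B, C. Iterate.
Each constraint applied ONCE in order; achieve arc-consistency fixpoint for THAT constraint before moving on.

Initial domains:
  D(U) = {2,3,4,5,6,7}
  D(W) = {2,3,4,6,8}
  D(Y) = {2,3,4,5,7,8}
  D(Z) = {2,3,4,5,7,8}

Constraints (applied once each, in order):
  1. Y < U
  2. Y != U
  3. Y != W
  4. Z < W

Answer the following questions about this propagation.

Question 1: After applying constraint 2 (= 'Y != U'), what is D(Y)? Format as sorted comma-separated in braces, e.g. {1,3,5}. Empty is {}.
Constraint 1 (Y < U) on D(Y)={2,3,4,5,7,8} D(U)={2,3,4,5,6,7}: Y {2,3,4,5,7,8}->{2,3,4,5}; U {2,3,4,5,6,7}->{3,4,5,6,7}
Constraint 2 (Y != U) on D(Y)={2,3,4,5} D(U)={3,4,5,6,7}: no change
So after constraint 2: D(Y) = {2,3,4,5}

Answer: {2,3,4,5}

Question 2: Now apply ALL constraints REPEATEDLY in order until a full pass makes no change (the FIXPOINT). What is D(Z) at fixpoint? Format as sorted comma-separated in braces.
pass 0 (initial): D(Z)={2,3,4,5,7,8}
pass 1: U {2,3,4,5,6,7}->{3,4,5,6,7}; W {2,3,4,6,8}->{3,4,6,8}; Y {2,3,4,5,7,8}->{2,3,4,5}; Z {2,3,4,5,7,8}->{2,3,4,5,7}
pass 2: no change
Fixpoint after 2 passes: D(Z) = {2,3,4,5,7}

Answer: {2,3,4,5,7}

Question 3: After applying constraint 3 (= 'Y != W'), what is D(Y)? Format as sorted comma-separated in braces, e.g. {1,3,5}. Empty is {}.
Constraint 1 (Y < U) on D(Y)={2,3,4,5,7,8} D(U)={2,3,4,5,6,7}: Y {2,3,4,5,7,8}->{2,3,4,5}; U {2,3,4,5,6,7}->{3,4,5,6,7}
Constraint 2 (Y != U) on D(Y)={2,3,4,5} D(U)={3,4,5,6,7}: no change
Constraint 3 (Y != W) on D(Y)={2,3,4,5} D(W)={2,3,4,6,8}: no change
So after constraint 3: D(Y) = {2,3,4,5}

Answer: {2,3,4,5}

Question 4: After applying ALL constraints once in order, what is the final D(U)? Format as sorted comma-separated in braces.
Constraint 1 (Y < U) on D(Y)={2,3,4,5,7,8} D(U)={2,3,4,5,6,7}: Y {2,3,4,5,7,8}->{2,3,4,5}; U {2,3,4,5,6,7}->{3,4,5,6,7}
Constraint 2 (Y != U) on D(Y)={2,3,4,5} D(U)={3,4,5,6,7}: no change
Constraint 3 (Y != W) on D(Y)={2,3,4,5} D(W)={2,3,4,6,8}: no change
Constraint 4 (Z < W) on D(Z)={2,3,4,5,7,8} D(W)={2,3,4,6,8}: Z {2,3,4,5,7,8}->{2,3,4,5,7}; W {2,3,4,6,8}->{3,4,6,8}
So after all 4 constraints: D(U) = {3,4,5,6,7}

Answer: {3,4,5,6,7}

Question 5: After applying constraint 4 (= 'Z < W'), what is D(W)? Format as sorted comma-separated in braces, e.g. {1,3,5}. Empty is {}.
Answer: {3,4,6,8}

Derivation:
Constraint 1 (Y < U) on D(Y)={2,3,4,5,7,8} D(U)={2,3,4,5,6,7}: Y {2,3,4,5,7,8}->{2,3,4,5}; U {2,3,4,5,6,7}->{3,4,5,6,7}
Constraint 2 (Y != U) on D(Y)={2,3,4,5} D(U)={3,4,5,6,7}: no change
Constraint 3 (Y != W) on D(Y)={2,3,4,5} D(W)={2,3,4,6,8}: no change
Constraint 4 (Z < W) on D(Z)={2,3,4,5,7,8} D(W)={2,3,4,6,8}: Z {2,3,4,5,7,8}->{2,3,4,5,7}; W {2,3,4,6,8}->{3,4,6,8}
So after constraint 4: D(W) = {3,4,6,8}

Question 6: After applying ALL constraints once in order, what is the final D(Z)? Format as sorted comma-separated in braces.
Constraint 1 (Y < U) on D(Y)={2,3,4,5,7,8} D(U)={2,3,4,5,6,7}: Y {2,3,4,5,7,8}->{2,3,4,5}; U {2,3,4,5,6,7}->{3,4,5,6,7}
Constraint 2 (Y != U) on D(Y)={2,3,4,5} D(U)={3,4,5,6,7}: no change
Constraint 3 (Y != W) on D(Y)={2,3,4,5} D(W)={2,3,4,6,8}: no change
Constraint 4 (Z < W) on D(Z)={2,3,4,5,7,8} D(W)={2,3,4,6,8}: Z {2,3,4,5,7,8}->{2,3,4,5,7}; W {2,3,4,6,8}->{3,4,6,8}
So after all 4 constraints: D(Z) = {2,3,4,5,7}

Answer: {2,3,4,5,7}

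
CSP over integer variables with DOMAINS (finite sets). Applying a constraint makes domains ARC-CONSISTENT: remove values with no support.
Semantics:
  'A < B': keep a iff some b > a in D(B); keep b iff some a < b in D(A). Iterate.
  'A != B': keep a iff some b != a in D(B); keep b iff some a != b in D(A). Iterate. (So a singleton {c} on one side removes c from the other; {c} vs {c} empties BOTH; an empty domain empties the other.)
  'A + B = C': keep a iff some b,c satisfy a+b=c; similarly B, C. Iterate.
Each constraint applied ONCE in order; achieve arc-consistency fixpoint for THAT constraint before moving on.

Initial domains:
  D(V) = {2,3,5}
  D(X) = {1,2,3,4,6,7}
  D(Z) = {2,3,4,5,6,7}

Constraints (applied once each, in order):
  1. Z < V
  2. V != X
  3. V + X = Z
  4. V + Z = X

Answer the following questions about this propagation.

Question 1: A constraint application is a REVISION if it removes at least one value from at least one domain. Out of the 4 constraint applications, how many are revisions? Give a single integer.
Answer: 3

Derivation:
Constraint 1 (Z < V) on D(Z)={2,3,4,5,6,7} D(V)={2,3,5}: Z {2,3,4,5,6,7}->{2,3,4}; V {2,3,5}->{3,5} => REVISION
Constraint 2 (V != X) on D(V)={3,5} D(X)={1,2,3,4,6,7}: no change => not a revision
Constraint 3 (V + X = Z) on D(V)={3,5} D(X)={1,2,3,4,6,7} D(Z)={2,3,4}: V {3,5}->{3}; X {1,2,3,4,6,7}->{1}; Z {2,3,4}->{4} => REVISION
Constraint 4 (V + Z = X) on D(V)={3} D(Z)={4} D(X)={1}: V {3}->{}; Z {4}->{}; X {1}->{} => REVISION
Total revisions = 3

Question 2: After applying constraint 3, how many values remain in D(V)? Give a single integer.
Constraint 1 (Z < V) on D(Z)={2,3,4,5,6,7} D(V)={2,3,5}: Z {2,3,4,5,6,7}->{2,3,4}; V {2,3,5}->{3,5}
Constraint 2 (V != X) on D(V)={3,5} D(X)={1,2,3,4,6,7}: no change
Constraint 3 (V + X = Z) on D(V)={3,5} D(X)={1,2,3,4,6,7} D(Z)={2,3,4}: V {3,5}->{3}; X {1,2,3,4,6,7}->{1}; Z {2,3,4}->{4}
So after constraint 3: D(V)={3}, size = 1

Answer: 1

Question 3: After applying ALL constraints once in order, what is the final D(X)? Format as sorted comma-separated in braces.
Answer: {}

Derivation:
Constraint 1 (Z < V) on D(Z)={2,3,4,5,6,7} D(V)={2,3,5}: Z {2,3,4,5,6,7}->{2,3,4}; V {2,3,5}->{3,5}
Constraint 2 (V != X) on D(V)={3,5} D(X)={1,2,3,4,6,7}: no change
Constraint 3 (V + X = Z) on D(V)={3,5} D(X)={1,2,3,4,6,7} D(Z)={2,3,4}: V {3,5}->{3}; X {1,2,3,4,6,7}->{1}; Z {2,3,4}->{4}
Constraint 4 (V + Z = X) on D(V)={3} D(Z)={4} D(X)={1}: V {3}->{}; Z {4}->{}; X {1}->{}
So after all 4 constraints: D(X) = {}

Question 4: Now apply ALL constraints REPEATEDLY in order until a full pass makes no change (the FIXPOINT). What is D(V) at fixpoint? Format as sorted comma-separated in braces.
Answer: {}

Derivation:
pass 0 (initial): D(V)={2,3,5}
pass 1: V {2,3,5}->{}; X {1,2,3,4,6,7}->{}; Z {2,3,4,5,6,7}->{}
pass 2: no change
Fixpoint after 2 passes: D(V) = {}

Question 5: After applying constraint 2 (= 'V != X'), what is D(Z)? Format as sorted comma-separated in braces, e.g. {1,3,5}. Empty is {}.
Constraint 1 (Z < V) on D(Z)={2,3,4,5,6,7} D(V)={2,3,5}: Z {2,3,4,5,6,7}->{2,3,4}; V {2,3,5}->{3,5}
Constraint 2 (V != X) on D(V)={3,5} D(X)={1,2,3,4,6,7}: no change
So after constraint 2: D(Z) = {2,3,4}

Answer: {2,3,4}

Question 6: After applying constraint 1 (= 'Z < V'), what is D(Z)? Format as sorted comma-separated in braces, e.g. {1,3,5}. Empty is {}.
Answer: {2,3,4}

Derivation:
Constraint 1 (Z < V) on D(Z)={2,3,4,5,6,7} D(V)={2,3,5}: Z {2,3,4,5,6,7}->{2,3,4}; V {2,3,5}->{3,5}
So after constraint 1: D(Z) = {2,3,4}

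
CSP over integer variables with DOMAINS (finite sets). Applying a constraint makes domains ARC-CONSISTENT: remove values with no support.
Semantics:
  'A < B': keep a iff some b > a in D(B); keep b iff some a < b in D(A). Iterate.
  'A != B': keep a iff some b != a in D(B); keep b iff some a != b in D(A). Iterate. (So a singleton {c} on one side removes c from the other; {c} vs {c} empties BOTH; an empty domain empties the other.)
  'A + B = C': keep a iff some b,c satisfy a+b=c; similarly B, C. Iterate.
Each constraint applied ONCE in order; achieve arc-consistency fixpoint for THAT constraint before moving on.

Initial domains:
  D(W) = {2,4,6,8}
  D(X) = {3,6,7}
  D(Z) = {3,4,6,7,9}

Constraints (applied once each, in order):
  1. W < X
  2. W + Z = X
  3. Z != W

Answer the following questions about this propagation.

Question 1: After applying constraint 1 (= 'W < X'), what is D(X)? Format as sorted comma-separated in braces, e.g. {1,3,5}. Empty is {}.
Constraint 1 (W < X) on D(W)={2,4,6,8} D(X)={3,6,7}: W {2,4,6,8}->{2,4,6}
So after constraint 1: D(X) = {3,6,7}

Answer: {3,6,7}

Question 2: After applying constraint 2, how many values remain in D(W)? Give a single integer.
Answer: 2

Derivation:
Constraint 1 (W < X) on D(W)={2,4,6,8} D(X)={3,6,7}: W {2,4,6,8}->{2,4,6}
Constraint 2 (W + Z = X) on D(W)={2,4,6} D(Z)={3,4,6,7,9} D(X)={3,6,7}: W {2,4,6}->{2,4}; Z {3,4,6,7,9}->{3,4}; X {3,6,7}->{6,7}
So after constraint 2: D(W)={2,4}, size = 2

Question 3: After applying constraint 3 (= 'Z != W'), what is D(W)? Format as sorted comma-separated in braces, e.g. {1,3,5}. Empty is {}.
Constraint 1 (W < X) on D(W)={2,4,6,8} D(X)={3,6,7}: W {2,4,6,8}->{2,4,6}
Constraint 2 (W + Z = X) on D(W)={2,4,6} D(Z)={3,4,6,7,9} D(X)={3,6,7}: W {2,4,6}->{2,4}; Z {3,4,6,7,9}->{3,4}; X {3,6,7}->{6,7}
Constraint 3 (Z != W) on D(Z)={3,4} D(W)={2,4}: no change
So after constraint 3: D(W) = {2,4}

Answer: {2,4}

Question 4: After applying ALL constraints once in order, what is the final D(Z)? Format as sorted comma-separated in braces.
Answer: {3,4}

Derivation:
Constraint 1 (W < X) on D(W)={2,4,6,8} D(X)={3,6,7}: W {2,4,6,8}->{2,4,6}
Constraint 2 (W + Z = X) on D(W)={2,4,6} D(Z)={3,4,6,7,9} D(X)={3,6,7}: W {2,4,6}->{2,4}; Z {3,4,6,7,9}->{3,4}; X {3,6,7}->{6,7}
Constraint 3 (Z != W) on D(Z)={3,4} D(W)={2,4}: no change
So after all 3 constraints: D(Z) = {3,4}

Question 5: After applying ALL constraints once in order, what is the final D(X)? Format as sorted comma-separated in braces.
Answer: {6,7}

Derivation:
Constraint 1 (W < X) on D(W)={2,4,6,8} D(X)={3,6,7}: W {2,4,6,8}->{2,4,6}
Constraint 2 (W + Z = X) on D(W)={2,4,6} D(Z)={3,4,6,7,9} D(X)={3,6,7}: W {2,4,6}->{2,4}; Z {3,4,6,7,9}->{3,4}; X {3,6,7}->{6,7}
Constraint 3 (Z != W) on D(Z)={3,4} D(W)={2,4}: no change
So after all 3 constraints: D(X) = {6,7}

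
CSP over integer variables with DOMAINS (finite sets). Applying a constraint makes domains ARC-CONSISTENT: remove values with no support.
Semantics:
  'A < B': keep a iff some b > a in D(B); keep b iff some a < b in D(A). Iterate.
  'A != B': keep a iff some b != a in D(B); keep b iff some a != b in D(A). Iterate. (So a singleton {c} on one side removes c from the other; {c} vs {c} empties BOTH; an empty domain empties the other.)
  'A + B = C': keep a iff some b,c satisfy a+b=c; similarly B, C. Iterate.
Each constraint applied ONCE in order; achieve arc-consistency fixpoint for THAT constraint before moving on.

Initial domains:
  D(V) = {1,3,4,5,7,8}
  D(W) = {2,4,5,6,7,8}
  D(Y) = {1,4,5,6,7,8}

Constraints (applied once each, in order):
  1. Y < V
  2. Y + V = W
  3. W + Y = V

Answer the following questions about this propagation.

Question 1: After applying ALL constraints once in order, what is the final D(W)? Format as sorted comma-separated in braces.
Answer: {4,6}

Derivation:
Constraint 1 (Y < V) on D(Y)={1,4,5,6,7,8} D(V)={1,3,4,5,7,8}: Y {1,4,5,6,7,8}->{1,4,5,6,7}; V {1,3,4,5,7,8}->{3,4,5,7,8}
Constraint 2 (Y + V = W) on D(Y)={1,4,5,6,7} D(V)={3,4,5,7,8} D(W)={2,4,5,6,7,8}: Y {1,4,5,6,7}->{1,4,5}; V {3,4,5,7,8}->{3,4,5,7}; W {2,4,5,6,7,8}->{4,5,6,7,8}
Constraint 3 (W + Y = V) on D(W)={4,5,6,7,8} D(Y)={1,4,5} D(V)={3,4,5,7}: W {4,5,6,7,8}->{4,6}; Y {1,4,5}->{1}; V {3,4,5,7}->{5,7}
So after all 3 constraints: D(W) = {4,6}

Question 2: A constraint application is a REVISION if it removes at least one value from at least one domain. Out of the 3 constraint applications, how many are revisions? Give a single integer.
Constraint 1 (Y < V) on D(Y)={1,4,5,6,7,8} D(V)={1,3,4,5,7,8}: Y {1,4,5,6,7,8}->{1,4,5,6,7}; V {1,3,4,5,7,8}->{3,4,5,7,8} => REVISION
Constraint 2 (Y + V = W) on D(Y)={1,4,5,6,7} D(V)={3,4,5,7,8} D(W)={2,4,5,6,7,8}: Y {1,4,5,6,7}->{1,4,5}; V {3,4,5,7,8}->{3,4,5,7}; W {2,4,5,6,7,8}->{4,5,6,7,8} => REVISION
Constraint 3 (W + Y = V) on D(W)={4,5,6,7,8} D(Y)={1,4,5} D(V)={3,4,5,7}: W {4,5,6,7,8}->{4,6}; Y {1,4,5}->{1}; V {3,4,5,7}->{5,7} => REVISION
Total revisions = 3

Answer: 3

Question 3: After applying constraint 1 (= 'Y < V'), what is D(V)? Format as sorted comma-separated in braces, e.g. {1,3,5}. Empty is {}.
Answer: {3,4,5,7,8}

Derivation:
Constraint 1 (Y < V) on D(Y)={1,4,5,6,7,8} D(V)={1,3,4,5,7,8}: Y {1,4,5,6,7,8}->{1,4,5,6,7}; V {1,3,4,5,7,8}->{3,4,5,7,8}
So after constraint 1: D(V) = {3,4,5,7,8}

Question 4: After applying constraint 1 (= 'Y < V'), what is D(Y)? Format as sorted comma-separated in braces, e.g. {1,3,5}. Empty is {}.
Answer: {1,4,5,6,7}

Derivation:
Constraint 1 (Y < V) on D(Y)={1,4,5,6,7,8} D(V)={1,3,4,5,7,8}: Y {1,4,5,6,7,8}->{1,4,5,6,7}; V {1,3,4,5,7,8}->{3,4,5,7,8}
So after constraint 1: D(Y) = {1,4,5,6,7}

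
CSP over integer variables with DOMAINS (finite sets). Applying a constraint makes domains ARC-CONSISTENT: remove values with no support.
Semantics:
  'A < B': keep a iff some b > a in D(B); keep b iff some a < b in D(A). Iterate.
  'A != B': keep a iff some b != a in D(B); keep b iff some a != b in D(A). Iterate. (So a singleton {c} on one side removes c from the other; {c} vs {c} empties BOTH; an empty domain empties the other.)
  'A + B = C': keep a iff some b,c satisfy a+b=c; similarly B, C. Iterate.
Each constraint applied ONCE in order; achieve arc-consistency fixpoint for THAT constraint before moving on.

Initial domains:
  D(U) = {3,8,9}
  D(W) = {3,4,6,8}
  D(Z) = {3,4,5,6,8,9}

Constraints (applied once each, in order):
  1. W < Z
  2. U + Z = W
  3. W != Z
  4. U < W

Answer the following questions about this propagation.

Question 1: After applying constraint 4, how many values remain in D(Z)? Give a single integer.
Answer: 1

Derivation:
Constraint 1 (W < Z) on D(W)={3,4,6,8} D(Z)={3,4,5,6,8,9}: Z {3,4,5,6,8,9}->{4,5,6,8,9}
Constraint 2 (U + Z = W) on D(U)={3,8,9} D(Z)={4,5,6,8,9} D(W)={3,4,6,8}: U {3,8,9}->{3}; Z {4,5,6,8,9}->{5}; W {3,4,6,8}->{8}
Constraint 3 (W != Z) on D(W)={8} D(Z)={5}: no change
Constraint 4 (U < W) on D(U)={3} D(W)={8}: no change
So after constraint 4: D(Z)={5}, size = 1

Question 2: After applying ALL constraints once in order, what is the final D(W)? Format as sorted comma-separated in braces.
Answer: {8}

Derivation:
Constraint 1 (W < Z) on D(W)={3,4,6,8} D(Z)={3,4,5,6,8,9}: Z {3,4,5,6,8,9}->{4,5,6,8,9}
Constraint 2 (U + Z = W) on D(U)={3,8,9} D(Z)={4,5,6,8,9} D(W)={3,4,6,8}: U {3,8,9}->{3}; Z {4,5,6,8,9}->{5}; W {3,4,6,8}->{8}
Constraint 3 (W != Z) on D(W)={8} D(Z)={5}: no change
Constraint 4 (U < W) on D(U)={3} D(W)={8}: no change
So after all 4 constraints: D(W) = {8}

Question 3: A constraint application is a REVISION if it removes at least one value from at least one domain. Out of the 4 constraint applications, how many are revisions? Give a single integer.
Constraint 1 (W < Z) on D(W)={3,4,6,8} D(Z)={3,4,5,6,8,9}: Z {3,4,5,6,8,9}->{4,5,6,8,9} => REVISION
Constraint 2 (U + Z = W) on D(U)={3,8,9} D(Z)={4,5,6,8,9} D(W)={3,4,6,8}: U {3,8,9}->{3}; Z {4,5,6,8,9}->{5}; W {3,4,6,8}->{8} => REVISION
Constraint 3 (W != Z) on D(W)={8} D(Z)={5}: no change => not a revision
Constraint 4 (U < W) on D(U)={3} D(W)={8}: no change => not a revision
Total revisions = 2

Answer: 2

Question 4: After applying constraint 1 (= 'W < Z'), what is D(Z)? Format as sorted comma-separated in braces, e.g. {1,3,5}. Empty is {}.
Constraint 1 (W < Z) on D(W)={3,4,6,8} D(Z)={3,4,5,6,8,9}: Z {3,4,5,6,8,9}->{4,5,6,8,9}
So after constraint 1: D(Z) = {4,5,6,8,9}

Answer: {4,5,6,8,9}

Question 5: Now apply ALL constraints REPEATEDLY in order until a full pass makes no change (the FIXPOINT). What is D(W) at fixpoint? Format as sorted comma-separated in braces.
pass 0 (initial): D(W)={3,4,6,8}
pass 1: U {3,8,9}->{3}; W {3,4,6,8}->{8}; Z {3,4,5,6,8,9}->{5}
pass 2: U {3}->{}; W {8}->{}; Z {5}->{}
pass 3: no change
Fixpoint after 3 passes: D(W) = {}

Answer: {}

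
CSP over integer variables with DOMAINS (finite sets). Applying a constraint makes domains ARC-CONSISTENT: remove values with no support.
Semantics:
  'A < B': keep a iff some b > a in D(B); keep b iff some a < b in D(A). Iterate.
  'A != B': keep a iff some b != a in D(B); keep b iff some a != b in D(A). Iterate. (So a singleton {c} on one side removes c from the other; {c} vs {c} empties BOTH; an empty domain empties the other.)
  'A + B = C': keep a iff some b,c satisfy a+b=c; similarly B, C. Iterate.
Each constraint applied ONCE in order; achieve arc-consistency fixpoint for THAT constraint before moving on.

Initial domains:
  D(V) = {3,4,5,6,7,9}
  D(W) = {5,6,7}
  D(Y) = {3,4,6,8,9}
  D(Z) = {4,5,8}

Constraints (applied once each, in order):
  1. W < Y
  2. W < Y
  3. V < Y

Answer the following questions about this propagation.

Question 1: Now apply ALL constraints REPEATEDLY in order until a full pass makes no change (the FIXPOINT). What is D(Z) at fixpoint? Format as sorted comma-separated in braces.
Answer: {4,5,8}

Derivation:
pass 0 (initial): D(Z)={4,5,8}
pass 1: V {3,4,5,6,7,9}->{3,4,5,6,7}; Y {3,4,6,8,9}->{6,8,9}
pass 2: no change
Fixpoint after 2 passes: D(Z) = {4,5,8}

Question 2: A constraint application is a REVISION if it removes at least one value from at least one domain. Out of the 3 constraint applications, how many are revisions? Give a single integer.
Constraint 1 (W < Y) on D(W)={5,6,7} D(Y)={3,4,6,8,9}: Y {3,4,6,8,9}->{6,8,9} => REVISION
Constraint 2 (W < Y) on D(W)={5,6,7} D(Y)={6,8,9}: no change => not a revision
Constraint 3 (V < Y) on D(V)={3,4,5,6,7,9} D(Y)={6,8,9}: V {3,4,5,6,7,9}->{3,4,5,6,7} => REVISION
Total revisions = 2

Answer: 2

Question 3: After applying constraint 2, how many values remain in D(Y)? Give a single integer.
Constraint 1 (W < Y) on D(W)={5,6,7} D(Y)={3,4,6,8,9}: Y {3,4,6,8,9}->{6,8,9}
Constraint 2 (W < Y) on D(W)={5,6,7} D(Y)={6,8,9}: no change
So after constraint 2: D(Y)={6,8,9}, size = 3

Answer: 3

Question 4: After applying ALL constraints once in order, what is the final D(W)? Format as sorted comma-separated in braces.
Answer: {5,6,7}

Derivation:
Constraint 1 (W < Y) on D(W)={5,6,7} D(Y)={3,4,6,8,9}: Y {3,4,6,8,9}->{6,8,9}
Constraint 2 (W < Y) on D(W)={5,6,7} D(Y)={6,8,9}: no change
Constraint 3 (V < Y) on D(V)={3,4,5,6,7,9} D(Y)={6,8,9}: V {3,4,5,6,7,9}->{3,4,5,6,7}
So after all 3 constraints: D(W) = {5,6,7}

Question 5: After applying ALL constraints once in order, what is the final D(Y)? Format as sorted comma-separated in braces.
Answer: {6,8,9}

Derivation:
Constraint 1 (W < Y) on D(W)={5,6,7} D(Y)={3,4,6,8,9}: Y {3,4,6,8,9}->{6,8,9}
Constraint 2 (W < Y) on D(W)={5,6,7} D(Y)={6,8,9}: no change
Constraint 3 (V < Y) on D(V)={3,4,5,6,7,9} D(Y)={6,8,9}: V {3,4,5,6,7,9}->{3,4,5,6,7}
So after all 3 constraints: D(Y) = {6,8,9}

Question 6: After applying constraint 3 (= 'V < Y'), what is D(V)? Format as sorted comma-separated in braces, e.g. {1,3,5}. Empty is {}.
Answer: {3,4,5,6,7}

Derivation:
Constraint 1 (W < Y) on D(W)={5,6,7} D(Y)={3,4,6,8,9}: Y {3,4,6,8,9}->{6,8,9}
Constraint 2 (W < Y) on D(W)={5,6,7} D(Y)={6,8,9}: no change
Constraint 3 (V < Y) on D(V)={3,4,5,6,7,9} D(Y)={6,8,9}: V {3,4,5,6,7,9}->{3,4,5,6,7}
So after constraint 3: D(V) = {3,4,5,6,7}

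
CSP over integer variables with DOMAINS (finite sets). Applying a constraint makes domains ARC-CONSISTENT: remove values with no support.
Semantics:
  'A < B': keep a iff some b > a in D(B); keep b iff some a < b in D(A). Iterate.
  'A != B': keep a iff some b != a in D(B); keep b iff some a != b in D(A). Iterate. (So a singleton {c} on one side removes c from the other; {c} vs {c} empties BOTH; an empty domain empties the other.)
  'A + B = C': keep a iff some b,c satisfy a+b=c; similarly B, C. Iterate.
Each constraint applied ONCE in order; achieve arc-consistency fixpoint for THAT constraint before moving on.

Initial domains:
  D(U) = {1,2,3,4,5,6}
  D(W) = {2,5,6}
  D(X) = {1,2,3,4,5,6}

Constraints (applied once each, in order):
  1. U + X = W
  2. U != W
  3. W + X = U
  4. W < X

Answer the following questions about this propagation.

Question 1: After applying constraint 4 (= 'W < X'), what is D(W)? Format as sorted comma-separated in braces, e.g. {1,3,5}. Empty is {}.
Constraint 1 (U + X = W) on D(U)={1,2,3,4,5,6} D(X)={1,2,3,4,5,6} D(W)={2,5,6}: U {1,2,3,4,5,6}->{1,2,3,4,5}; X {1,2,3,4,5,6}->{1,2,3,4,5}
Constraint 2 (U != W) on D(U)={1,2,3,4,5} D(W)={2,5,6}: no change
Constraint 3 (W + X = U) on D(W)={2,5,6} D(X)={1,2,3,4,5} D(U)={1,2,3,4,5}: W {2,5,6}->{2}; X {1,2,3,4,5}->{1,2,3}; U {1,2,3,4,5}->{3,4,5}
Constraint 4 (W < X) on D(W)={2} D(X)={1,2,3}: X {1,2,3}->{3}
So after constraint 4: D(W) = {2}

Answer: {2}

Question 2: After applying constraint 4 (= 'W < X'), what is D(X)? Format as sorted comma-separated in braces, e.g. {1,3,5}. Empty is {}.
Answer: {3}

Derivation:
Constraint 1 (U + X = W) on D(U)={1,2,3,4,5,6} D(X)={1,2,3,4,5,6} D(W)={2,5,6}: U {1,2,3,4,5,6}->{1,2,3,4,5}; X {1,2,3,4,5,6}->{1,2,3,4,5}
Constraint 2 (U != W) on D(U)={1,2,3,4,5} D(W)={2,5,6}: no change
Constraint 3 (W + X = U) on D(W)={2,5,6} D(X)={1,2,3,4,5} D(U)={1,2,3,4,5}: W {2,5,6}->{2}; X {1,2,3,4,5}->{1,2,3}; U {1,2,3,4,5}->{3,4,5}
Constraint 4 (W < X) on D(W)={2} D(X)={1,2,3}: X {1,2,3}->{3}
So after constraint 4: D(X) = {3}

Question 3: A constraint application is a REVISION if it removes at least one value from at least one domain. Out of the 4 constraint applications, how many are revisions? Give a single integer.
Answer: 3

Derivation:
Constraint 1 (U + X = W) on D(U)={1,2,3,4,5,6} D(X)={1,2,3,4,5,6} D(W)={2,5,6}: U {1,2,3,4,5,6}->{1,2,3,4,5}; X {1,2,3,4,5,6}->{1,2,3,4,5} => REVISION
Constraint 2 (U != W) on D(U)={1,2,3,4,5} D(W)={2,5,6}: no change => not a revision
Constraint 3 (W + X = U) on D(W)={2,5,6} D(X)={1,2,3,4,5} D(U)={1,2,3,4,5}: W {2,5,6}->{2}; X {1,2,3,4,5}->{1,2,3}; U {1,2,3,4,5}->{3,4,5} => REVISION
Constraint 4 (W < X) on D(W)={2} D(X)={1,2,3}: X {1,2,3}->{3} => REVISION
Total revisions = 3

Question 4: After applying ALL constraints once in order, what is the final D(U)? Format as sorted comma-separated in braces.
Constraint 1 (U + X = W) on D(U)={1,2,3,4,5,6} D(X)={1,2,3,4,5,6} D(W)={2,5,6}: U {1,2,3,4,5,6}->{1,2,3,4,5}; X {1,2,3,4,5,6}->{1,2,3,4,5}
Constraint 2 (U != W) on D(U)={1,2,3,4,5} D(W)={2,5,6}: no change
Constraint 3 (W + X = U) on D(W)={2,5,6} D(X)={1,2,3,4,5} D(U)={1,2,3,4,5}: W {2,5,6}->{2}; X {1,2,3,4,5}->{1,2,3}; U {1,2,3,4,5}->{3,4,5}
Constraint 4 (W < X) on D(W)={2} D(X)={1,2,3}: X {1,2,3}->{3}
So after all 4 constraints: D(U) = {3,4,5}

Answer: {3,4,5}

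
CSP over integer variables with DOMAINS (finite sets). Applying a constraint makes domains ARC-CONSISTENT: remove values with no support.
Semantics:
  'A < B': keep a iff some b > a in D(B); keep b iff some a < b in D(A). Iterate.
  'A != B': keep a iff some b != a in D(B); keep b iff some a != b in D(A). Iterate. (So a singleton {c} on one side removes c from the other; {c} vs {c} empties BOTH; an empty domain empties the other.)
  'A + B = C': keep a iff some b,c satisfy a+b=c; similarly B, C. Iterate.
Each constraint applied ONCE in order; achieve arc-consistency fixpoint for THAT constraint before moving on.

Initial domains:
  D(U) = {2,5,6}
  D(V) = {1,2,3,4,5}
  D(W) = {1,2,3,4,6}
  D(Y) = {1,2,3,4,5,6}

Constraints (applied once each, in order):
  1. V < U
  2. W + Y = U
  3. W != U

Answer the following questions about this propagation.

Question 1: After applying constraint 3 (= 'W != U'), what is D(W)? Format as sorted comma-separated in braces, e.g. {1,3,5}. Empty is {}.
Constraint 1 (V < U) on D(V)={1,2,3,4,5} D(U)={2,5,6}: no change
Constraint 2 (W + Y = U) on D(W)={1,2,3,4,6} D(Y)={1,2,3,4,5,6} D(U)={2,5,6}: W {1,2,3,4,6}->{1,2,3,4}; Y {1,2,3,4,5,6}->{1,2,3,4,5}
Constraint 3 (W != U) on D(W)={1,2,3,4} D(U)={2,5,6}: no change
So after constraint 3: D(W) = {1,2,3,4}

Answer: {1,2,3,4}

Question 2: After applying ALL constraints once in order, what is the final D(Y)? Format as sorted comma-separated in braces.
Answer: {1,2,3,4,5}

Derivation:
Constraint 1 (V < U) on D(V)={1,2,3,4,5} D(U)={2,5,6}: no change
Constraint 2 (W + Y = U) on D(W)={1,2,3,4,6} D(Y)={1,2,3,4,5,6} D(U)={2,5,6}: W {1,2,3,4,6}->{1,2,3,4}; Y {1,2,3,4,5,6}->{1,2,3,4,5}
Constraint 3 (W != U) on D(W)={1,2,3,4} D(U)={2,5,6}: no change
So after all 3 constraints: D(Y) = {1,2,3,4,5}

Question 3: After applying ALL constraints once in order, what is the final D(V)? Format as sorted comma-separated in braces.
Constraint 1 (V < U) on D(V)={1,2,3,4,5} D(U)={2,5,6}: no change
Constraint 2 (W + Y = U) on D(W)={1,2,3,4,6} D(Y)={1,2,3,4,5,6} D(U)={2,5,6}: W {1,2,3,4,6}->{1,2,3,4}; Y {1,2,3,4,5,6}->{1,2,3,4,5}
Constraint 3 (W != U) on D(W)={1,2,3,4} D(U)={2,5,6}: no change
So after all 3 constraints: D(V) = {1,2,3,4,5}

Answer: {1,2,3,4,5}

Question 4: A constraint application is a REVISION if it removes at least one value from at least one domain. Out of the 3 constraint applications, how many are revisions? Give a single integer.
Constraint 1 (V < U) on D(V)={1,2,3,4,5} D(U)={2,5,6}: no change => not a revision
Constraint 2 (W + Y = U) on D(W)={1,2,3,4,6} D(Y)={1,2,3,4,5,6} D(U)={2,5,6}: W {1,2,3,4,6}->{1,2,3,4}; Y {1,2,3,4,5,6}->{1,2,3,4,5} => REVISION
Constraint 3 (W != U) on D(W)={1,2,3,4} D(U)={2,5,6}: no change => not a revision
Total revisions = 1

Answer: 1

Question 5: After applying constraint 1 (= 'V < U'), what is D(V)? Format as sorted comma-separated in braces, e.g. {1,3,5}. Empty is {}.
Constraint 1 (V < U) on D(V)={1,2,3,4,5} D(U)={2,5,6}: no change
So after constraint 1: D(V) = {1,2,3,4,5}

Answer: {1,2,3,4,5}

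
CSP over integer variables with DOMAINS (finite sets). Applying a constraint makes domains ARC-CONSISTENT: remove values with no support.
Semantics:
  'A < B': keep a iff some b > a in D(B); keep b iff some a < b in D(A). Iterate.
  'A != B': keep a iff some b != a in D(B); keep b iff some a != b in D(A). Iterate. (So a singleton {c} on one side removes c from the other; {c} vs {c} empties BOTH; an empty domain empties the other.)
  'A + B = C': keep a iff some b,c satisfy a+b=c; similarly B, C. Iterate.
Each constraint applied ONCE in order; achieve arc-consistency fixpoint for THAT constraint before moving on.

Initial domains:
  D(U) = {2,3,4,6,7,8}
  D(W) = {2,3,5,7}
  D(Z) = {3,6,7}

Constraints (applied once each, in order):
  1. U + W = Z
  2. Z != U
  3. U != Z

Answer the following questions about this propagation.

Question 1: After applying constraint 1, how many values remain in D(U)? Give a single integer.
Answer: 3

Derivation:
Constraint 1 (U + W = Z) on D(U)={2,3,4,6,7,8} D(W)={2,3,5,7} D(Z)={3,6,7}: U {2,3,4,6,7,8}->{2,3,4}; W {2,3,5,7}->{2,3,5}; Z {3,6,7}->{6,7}
So after constraint 1: D(U)={2,3,4}, size = 3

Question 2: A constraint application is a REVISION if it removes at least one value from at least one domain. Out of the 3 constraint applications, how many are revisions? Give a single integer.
Constraint 1 (U + W = Z) on D(U)={2,3,4,6,7,8} D(W)={2,3,5,7} D(Z)={3,6,7}: U {2,3,4,6,7,8}->{2,3,4}; W {2,3,5,7}->{2,3,5}; Z {3,6,7}->{6,7} => REVISION
Constraint 2 (Z != U) on D(Z)={6,7} D(U)={2,3,4}: no change => not a revision
Constraint 3 (U != Z) on D(U)={2,3,4} D(Z)={6,7}: no change => not a revision
Total revisions = 1

Answer: 1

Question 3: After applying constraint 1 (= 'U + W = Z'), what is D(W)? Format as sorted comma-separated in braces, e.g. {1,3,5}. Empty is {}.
Answer: {2,3,5}

Derivation:
Constraint 1 (U + W = Z) on D(U)={2,3,4,6,7,8} D(W)={2,3,5,7} D(Z)={3,6,7}: U {2,3,4,6,7,8}->{2,3,4}; W {2,3,5,7}->{2,3,5}; Z {3,6,7}->{6,7}
So after constraint 1: D(W) = {2,3,5}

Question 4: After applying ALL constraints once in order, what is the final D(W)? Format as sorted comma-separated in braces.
Answer: {2,3,5}

Derivation:
Constraint 1 (U + W = Z) on D(U)={2,3,4,6,7,8} D(W)={2,3,5,7} D(Z)={3,6,7}: U {2,3,4,6,7,8}->{2,3,4}; W {2,3,5,7}->{2,3,5}; Z {3,6,7}->{6,7}
Constraint 2 (Z != U) on D(Z)={6,7} D(U)={2,3,4}: no change
Constraint 3 (U != Z) on D(U)={2,3,4} D(Z)={6,7}: no change
So after all 3 constraints: D(W) = {2,3,5}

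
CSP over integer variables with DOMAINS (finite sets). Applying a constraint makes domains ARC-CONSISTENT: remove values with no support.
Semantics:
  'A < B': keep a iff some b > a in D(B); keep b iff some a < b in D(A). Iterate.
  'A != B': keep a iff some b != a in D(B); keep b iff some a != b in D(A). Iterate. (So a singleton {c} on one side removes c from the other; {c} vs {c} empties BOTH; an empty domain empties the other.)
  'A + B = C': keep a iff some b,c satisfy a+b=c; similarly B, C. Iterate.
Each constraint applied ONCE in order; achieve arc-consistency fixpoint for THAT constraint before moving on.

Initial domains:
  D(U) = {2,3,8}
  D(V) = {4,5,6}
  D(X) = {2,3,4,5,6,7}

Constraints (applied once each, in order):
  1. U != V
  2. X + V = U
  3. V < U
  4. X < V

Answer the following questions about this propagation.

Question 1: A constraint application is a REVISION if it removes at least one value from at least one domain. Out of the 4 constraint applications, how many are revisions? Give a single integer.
Constraint 1 (U != V) on D(U)={2,3,8} D(V)={4,5,6}: no change => not a revision
Constraint 2 (X + V = U) on D(X)={2,3,4,5,6,7} D(V)={4,5,6} D(U)={2,3,8}: X {2,3,4,5,6,7}->{2,3,4}; U {2,3,8}->{8} => REVISION
Constraint 3 (V < U) on D(V)={4,5,6} D(U)={8}: no change => not a revision
Constraint 4 (X < V) on D(X)={2,3,4} D(V)={4,5,6}: no change => not a revision
Total revisions = 1

Answer: 1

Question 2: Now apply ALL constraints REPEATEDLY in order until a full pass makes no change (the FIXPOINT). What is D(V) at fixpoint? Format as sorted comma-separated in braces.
pass 0 (initial): D(V)={4,5,6}
pass 1: U {2,3,8}->{8}; X {2,3,4,5,6,7}->{2,3,4}
pass 2: no change
Fixpoint after 2 passes: D(V) = {4,5,6}

Answer: {4,5,6}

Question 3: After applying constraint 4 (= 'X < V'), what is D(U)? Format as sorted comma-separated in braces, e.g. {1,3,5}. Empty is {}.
Constraint 1 (U != V) on D(U)={2,3,8} D(V)={4,5,6}: no change
Constraint 2 (X + V = U) on D(X)={2,3,4,5,6,7} D(V)={4,5,6} D(U)={2,3,8}: X {2,3,4,5,6,7}->{2,3,4}; U {2,3,8}->{8}
Constraint 3 (V < U) on D(V)={4,5,6} D(U)={8}: no change
Constraint 4 (X < V) on D(X)={2,3,4} D(V)={4,5,6}: no change
So after constraint 4: D(U) = {8}

Answer: {8}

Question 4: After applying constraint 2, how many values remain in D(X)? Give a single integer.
Constraint 1 (U != V) on D(U)={2,3,8} D(V)={4,5,6}: no change
Constraint 2 (X + V = U) on D(X)={2,3,4,5,6,7} D(V)={4,5,6} D(U)={2,3,8}: X {2,3,4,5,6,7}->{2,3,4}; U {2,3,8}->{8}
So after constraint 2: D(X)={2,3,4}, size = 3

Answer: 3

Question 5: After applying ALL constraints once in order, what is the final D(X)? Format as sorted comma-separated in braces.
Constraint 1 (U != V) on D(U)={2,3,8} D(V)={4,5,6}: no change
Constraint 2 (X + V = U) on D(X)={2,3,4,5,6,7} D(V)={4,5,6} D(U)={2,3,8}: X {2,3,4,5,6,7}->{2,3,4}; U {2,3,8}->{8}
Constraint 3 (V < U) on D(V)={4,5,6} D(U)={8}: no change
Constraint 4 (X < V) on D(X)={2,3,4} D(V)={4,5,6}: no change
So after all 4 constraints: D(X) = {2,3,4}

Answer: {2,3,4}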